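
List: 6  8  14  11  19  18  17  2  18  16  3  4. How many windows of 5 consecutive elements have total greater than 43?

(6, 8, 14, 11, 19) → sum 58  > 43 ✓
(8, 14, 11, 19, 18) → sum 70  > 43 ✓
(14, 11, 19, 18, 17) → sum 79  > 43 ✓
(11, 19, 18, 17, 2) → sum 67  > 43 ✓
(19, 18, 17, 2, 18) → sum 74  > 43 ✓
(18, 17, 2, 18, 16) → sum 71  > 43 ✓
(17, 2, 18, 16, 3) → sum 56  > 43 ✓
(2, 18, 16, 3, 4) → sum 43
7 windows satisfy the condition.

7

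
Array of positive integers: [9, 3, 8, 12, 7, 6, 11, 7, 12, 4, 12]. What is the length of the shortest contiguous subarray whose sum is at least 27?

3

add 9: running sum 9 < 27
add 3: running sum 12 < 27
add 8: running sum 20 < 27
end 3: [9, 3, 8, 12] sum 32, len 4
end 4: [8, 12, 7] sum 27, len 3
end 5: [8, 12, 7, 6] sum 33, len 4
end 6: [12, 7, 6, 11] sum 36, len 4
end 7: [7, 6, 11, 7] sum 31, len 4
end 8: [11, 7, 12] sum 30, len 3
end 9: [11, 7, 12, 4] sum 34, len 4
end 10: [12, 4, 12] sum 28, len 3
Shortest qualifying length: 3.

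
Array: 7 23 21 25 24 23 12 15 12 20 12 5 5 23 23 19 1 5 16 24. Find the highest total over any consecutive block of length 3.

72

7 23 21 → sum 51
23 21 25 → sum 69
21 25 24 → sum 70
25 24 23 → sum 72
24 23 12 → sum 59
23 12 15 → sum 50
12 15 12 → sum 39
15 12 20 → sum 47
12 20 12 → sum 44
20 12 5 → sum 37
12 5 5 → sum 22
5 5 23 → sum 33
5 23 23 → sum 51
23 23 19 → sum 65
23 19 1 → sum 43
19 1 5 → sum 25
1 5 16 → sum 22
5 16 24 → sum 45
Highest of these is 72.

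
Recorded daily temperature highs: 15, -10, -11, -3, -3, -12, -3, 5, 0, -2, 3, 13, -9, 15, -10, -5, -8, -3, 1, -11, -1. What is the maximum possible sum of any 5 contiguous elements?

15 -10 -11 -3 -3 → sum -12
-10 -11 -3 -3 -12 → sum -39
-11 -3 -3 -12 -3 → sum -32
-3 -3 -12 -3 5 → sum -16
-3 -12 -3 5 0 → sum -13
-12 -3 5 0 -2 → sum -12
-3 5 0 -2 3 → sum 3
5 0 -2 3 13 → sum 19
0 -2 3 13 -9 → sum 5
-2 3 13 -9 15 → sum 20
3 13 -9 15 -10 → sum 12
13 -9 15 -10 -5 → sum 4
-9 15 -10 -5 -8 → sum -17
15 -10 -5 -8 -3 → sum -11
-10 -5 -8 -3 1 → sum -25
-5 -8 -3 1 -11 → sum -26
-8 -3 1 -11 -1 → sum -22
Maximum of these is 20.

20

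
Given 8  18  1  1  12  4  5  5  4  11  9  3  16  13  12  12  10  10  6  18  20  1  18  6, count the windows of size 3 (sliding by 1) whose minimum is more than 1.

15

8 18 1 → min 1
18 1 1 → min 1
1 1 12 → min 1
1 12 4 → min 1
12 4 5 → min 4  > 1 ✓
4 5 5 → min 4  > 1 ✓
5 5 4 → min 4  > 1 ✓
5 4 11 → min 4  > 1 ✓
4 11 9 → min 4  > 1 ✓
11 9 3 → min 3  > 1 ✓
9 3 16 → min 3  > 1 ✓
3 16 13 → min 3  > 1 ✓
16 13 12 → min 12  > 1 ✓
13 12 12 → min 12  > 1 ✓
12 12 10 → min 10  > 1 ✓
12 10 10 → min 10  > 1 ✓
10 10 6 → min 6  > 1 ✓
10 6 18 → min 6  > 1 ✓
6 18 20 → min 6  > 1 ✓
18 20 1 → min 1
20 1 18 → min 1
1 18 6 → min 1
15 windows satisfy the condition.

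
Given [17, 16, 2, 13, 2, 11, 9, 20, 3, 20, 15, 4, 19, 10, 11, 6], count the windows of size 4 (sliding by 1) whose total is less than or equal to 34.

17 16 2 13 → sum 48
16 2 13 2 → sum 33  ≤ 34 ✓
2 13 2 11 → sum 28  ≤ 34 ✓
13 2 11 9 → sum 35
2 11 9 20 → sum 42
11 9 20 3 → sum 43
9 20 3 20 → sum 52
20 3 20 15 → sum 58
3 20 15 4 → sum 42
20 15 4 19 → sum 58
15 4 19 10 → sum 48
4 19 10 11 → sum 44
19 10 11 6 → sum 46
2 windows satisfy the condition.

2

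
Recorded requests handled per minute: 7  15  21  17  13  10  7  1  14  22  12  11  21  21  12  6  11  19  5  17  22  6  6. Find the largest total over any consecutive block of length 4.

66

(7, 15, 21, 17) → sum 60
(15, 21, 17, 13) → sum 66
(21, 17, 13, 10) → sum 61
(17, 13, 10, 7) → sum 47
(13, 10, 7, 1) → sum 31
(10, 7, 1, 14) → sum 32
(7, 1, 14, 22) → sum 44
(1, 14, 22, 12) → sum 49
(14, 22, 12, 11) → sum 59
(22, 12, 11, 21) → sum 66
(12, 11, 21, 21) → sum 65
(11, 21, 21, 12) → sum 65
(21, 21, 12, 6) → sum 60
(21, 12, 6, 11) → sum 50
(12, 6, 11, 19) → sum 48
(6, 11, 19, 5) → sum 41
(11, 19, 5, 17) → sum 52
(19, 5, 17, 22) → sum 63
(5, 17, 22, 6) → sum 50
(17, 22, 6, 6) → sum 51
Largest of these is 66.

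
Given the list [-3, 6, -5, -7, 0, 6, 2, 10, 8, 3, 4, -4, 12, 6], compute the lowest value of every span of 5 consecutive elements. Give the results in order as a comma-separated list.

[-3, 6, -5, -7, 0] → min -7
[6, -5, -7, 0, 6] → min -7
[-5, -7, 0, 6, 2] → min -7
[-7, 0, 6, 2, 10] → min -7
[0, 6, 2, 10, 8] → min 0
[6, 2, 10, 8, 3] → min 2
[2, 10, 8, 3, 4] → min 2
[10, 8, 3, 4, -4] → min -4
[8, 3, 4, -4, 12] → min -4
[3, 4, -4, 12, 6] → min -4

-7, -7, -7, -7, 0, 2, 2, -4, -4, -4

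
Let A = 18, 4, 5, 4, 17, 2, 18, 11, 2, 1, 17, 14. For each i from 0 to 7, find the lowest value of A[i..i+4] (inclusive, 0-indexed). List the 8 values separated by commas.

4, 2, 2, 2, 2, 1, 1, 1

18 4 5 4 17 → min 4
4 5 4 17 2 → min 2
5 4 17 2 18 → min 2
4 17 2 18 11 → min 2
17 2 18 11 2 → min 2
2 18 11 2 1 → min 1
18 11 2 1 17 → min 1
11 2 1 17 14 → min 1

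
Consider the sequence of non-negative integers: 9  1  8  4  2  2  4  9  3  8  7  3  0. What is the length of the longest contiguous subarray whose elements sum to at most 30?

[9] sum 9 len 1
[9, 1] sum 10 len 2
[9, 1, 8] sum 18 len 3
[9, 1, 8, 4] sum 22 len 4
[9, 1, 8, 4, 2] sum 24 len 5
[9, 1, 8, 4, 2, 2] sum 26 len 6
[9, 1, 8, 4, 2, 2, 4] sum 30 len 7
[1, 8, 4, 2, 2, 4, 9] sum 30 len 7
[4, 2, 2, 4, 9, 3] sum 24 len 6
[2, 2, 4, 9, 3, 8] sum 28 len 6
[9, 3, 8, 7] sum 27 len 4
[9, 3, 8, 7, 3] sum 30 len 5
[9, 3, 8, 7, 3, 0] sum 30 len 6
Longest length seen: 7.

7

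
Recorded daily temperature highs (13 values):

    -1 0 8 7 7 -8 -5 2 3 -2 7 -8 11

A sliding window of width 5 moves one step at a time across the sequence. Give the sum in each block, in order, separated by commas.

21, 14, 9, 3, -1, -10, 5, 2, 11

-1 0 8 7 7 → sum 21
0 8 7 7 -8 → sum 14
8 7 7 -8 -5 → sum 9
7 7 -8 -5 2 → sum 3
7 -8 -5 2 3 → sum -1
-8 -5 2 3 -2 → sum -10
-5 2 3 -2 7 → sum 5
2 3 -2 7 -8 → sum 2
3 -2 7 -8 11 → sum 11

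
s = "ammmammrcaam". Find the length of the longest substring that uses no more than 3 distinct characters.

8

Extend right; when distinct count exceeds 3, shrink from the left:
add a: window [a] (1 distinct), len 1
add m: window [a, m] (2 distinct), len 2
add m: window [a, m, m] (2 distinct), len 3
add m: window [a, m, m, m] (2 distinct), len 4
add a: window [a, m, m, m, a] (2 distinct), len 5
add m: window [a, m, m, m, a, m] (2 distinct), len 6
add m: window [a, m, m, m, a, m, m] (2 distinct), len 7
add r: window [a, m, m, m, a, m, m, r] (3 distinct), len 8
add c: window [m, m, r, c] (3 distinct), len 4
add a: window [r, c, a] (3 distinct), len 3
add a: window [r, c, a, a] (3 distinct), len 4
add m: window [c, a, a, m] (3 distinct), len 4
Longest length with ≤3 distinct: 8.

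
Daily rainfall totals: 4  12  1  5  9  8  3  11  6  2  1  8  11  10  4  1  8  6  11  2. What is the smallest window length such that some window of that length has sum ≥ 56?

8

add 4: running sum 4 < 56
add 12: running sum 16 < 56
add 1: running sum 17 < 56
add 5: running sum 22 < 56
add 9: running sum 31 < 56
add 8: running sum 39 < 56
add 3: running sum 42 < 56
add 11: running sum 53 < 56
add 6: shortest ending here [4, 12, 1, 5, 9, 8, 3, 11, 6] sum 59, len 9
add 2: shortest ending here [12, 1, 5, 9, 8, 3, 11, 6, 2] sum 57, len 9
add 1: shortest ending here [12, 1, 5, 9, 8, 3, 11, 6, 2, 1] sum 58, len 10
add 8: shortest ending here [12, 1, 5, 9, 8, 3, 11, 6, 2, 1, 8] sum 66, len 11
add 11: shortest ending here [9, 8, 3, 11, 6, 2, 1, 8, 11] sum 59, len 9
add 10: shortest ending here [8, 3, 11, 6, 2, 1, 8, 11, 10] sum 60, len 9
add 4: shortest ending here [3, 11, 6, 2, 1, 8, 11, 10, 4] sum 56, len 9
add 1: shortest ending here [3, 11, 6, 2, 1, 8, 11, 10, 4, 1] sum 57, len 10
add 8: shortest ending here [11, 6, 2, 1, 8, 11, 10, 4, 1, 8] sum 62, len 10
add 6: shortest ending here [6, 2, 1, 8, 11, 10, 4, 1, 8, 6] sum 57, len 10
add 11: shortest ending here [8, 11, 10, 4, 1, 8, 6, 11] sum 59, len 8
add 2: shortest ending here [8, 11, 10, 4, 1, 8, 6, 11, 2] sum 61, len 9
Shortest qualifying length: 8.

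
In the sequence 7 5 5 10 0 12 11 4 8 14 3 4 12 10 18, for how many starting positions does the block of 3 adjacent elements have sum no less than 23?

7

(7, 5, 5) → sum 17
(5, 5, 10) → sum 20
(5, 10, 0) → sum 15
(10, 0, 12) → sum 22
(0, 12, 11) → sum 23  ≥ 23 ✓
(12, 11, 4) → sum 27  ≥ 23 ✓
(11, 4, 8) → sum 23  ≥ 23 ✓
(4, 8, 14) → sum 26  ≥ 23 ✓
(8, 14, 3) → sum 25  ≥ 23 ✓
(14, 3, 4) → sum 21
(3, 4, 12) → sum 19
(4, 12, 10) → sum 26  ≥ 23 ✓
(12, 10, 18) → sum 40  ≥ 23 ✓
7 windows satisfy the condition.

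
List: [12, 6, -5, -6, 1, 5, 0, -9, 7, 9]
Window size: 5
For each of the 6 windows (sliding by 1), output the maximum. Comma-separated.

(12, 6, -5, -6, 1) → max 12
(6, -5, -6, 1, 5) → max 6
(-5, -6, 1, 5, 0) → max 5
(-6, 1, 5, 0, -9) → max 5
(1, 5, 0, -9, 7) → max 7
(5, 0, -9, 7, 9) → max 9

12, 6, 5, 5, 7, 9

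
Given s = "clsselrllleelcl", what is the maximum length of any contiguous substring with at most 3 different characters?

9

add c: window [c] (1 distinct), len 1
add l: window [c, l] (2 distinct), len 2
add s: window [c, l, s] (3 distinct), len 3
add s: window [c, l, s, s] (3 distinct), len 4
add e: window [l, s, s, e] (3 distinct), len 4
add l: window [l, s, s, e, l] (3 distinct), len 5
add r: window [e, l, r] (3 distinct), len 3
add l: window [e, l, r, l] (3 distinct), len 4
add l: window [e, l, r, l, l] (3 distinct), len 5
add l: window [e, l, r, l, l, l] (3 distinct), len 6
add e: window [e, l, r, l, l, l, e] (3 distinct), len 7
add e: window [e, l, r, l, l, l, e, e] (3 distinct), len 8
add l: window [e, l, r, l, l, l, e, e, l] (3 distinct), len 9
add c: window [l, l, l, e, e, l, c] (3 distinct), len 7
add l: window [l, l, l, e, e, l, c, l] (3 distinct), len 8
Longest length with ≤3 distinct: 9.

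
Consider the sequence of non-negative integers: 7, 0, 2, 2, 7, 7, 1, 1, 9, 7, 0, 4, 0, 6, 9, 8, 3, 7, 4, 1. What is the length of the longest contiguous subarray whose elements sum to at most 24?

Extend to the right; shrink from the left whenever the sum exceeds 24:
[7] sum 7 len 1
[7, 0] sum 7 len 2
[7, 0, 2] sum 9 len 3
[7, 0, 2, 2] sum 11 len 4
[7, 0, 2, 2, 7] sum 18 len 5
[0, 2, 2, 7, 7] sum 18 len 5
[0, 2, 2, 7, 7, 1] sum 19 len 6
[0, 2, 2, 7, 7, 1, 1] sum 20 len 7
[7, 1, 1, 9] sum 18 len 4
[1, 1, 9, 7] sum 18 len 4
[1, 1, 9, 7, 0] sum 18 len 5
[1, 1, 9, 7, 0, 4] sum 22 len 6
[1, 1, 9, 7, 0, 4, 0] sum 22 len 7
[7, 0, 4, 0, 6] sum 17 len 5
[0, 4, 0, 6, 9] sum 19 len 5
[0, 6, 9, 8] sum 23 len 4
[9, 8, 3] sum 20 len 3
[8, 3, 7] sum 18 len 3
[8, 3, 7, 4] sum 22 len 4
[8, 3, 7, 4, 1] sum 23 len 5
Longest length seen: 7.

7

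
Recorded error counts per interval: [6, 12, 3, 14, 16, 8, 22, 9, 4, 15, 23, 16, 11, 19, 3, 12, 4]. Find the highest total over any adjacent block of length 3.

54

Each size-3 window and its sum:
6 12 3 → sum 21
12 3 14 → sum 29
3 14 16 → sum 33
14 16 8 → sum 38
16 8 22 → sum 46
8 22 9 → sum 39
22 9 4 → sum 35
9 4 15 → sum 28
4 15 23 → sum 42
15 23 16 → sum 54
23 16 11 → sum 50
16 11 19 → sum 46
11 19 3 → sum 33
19 3 12 → sum 34
3 12 4 → sum 19
Highest of these is 54.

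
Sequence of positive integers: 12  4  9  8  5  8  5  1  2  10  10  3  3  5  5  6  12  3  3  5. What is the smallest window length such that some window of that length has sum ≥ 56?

9

Extend right; whenever the sum reaches 56, record the length and shrink from the left:
add 12: running sum 12 < 56
add 4: running sum 16 < 56
add 9: running sum 25 < 56
add 8: running sum 33 < 56
add 5: running sum 38 < 56
add 8: running sum 46 < 56
add 5: running sum 51 < 56
add 1: running sum 52 < 56
add 2: running sum 54 < 56
end 9: [12, 4, 9, 8, 5, 8, 5, 1, 2, 10] sum 64, len 10
end 10: [9, 8, 5, 8, 5, 1, 2, 10, 10] sum 58, len 9
end 11: [9, 8, 5, 8, 5, 1, 2, 10, 10, 3] sum 61, len 10
end 12: [9, 8, 5, 8, 5, 1, 2, 10, 10, 3, 3] sum 64, len 11
end 13: [8, 5, 8, 5, 1, 2, 10, 10, 3, 3, 5] sum 60, len 11
end 14: [5, 8, 5, 1, 2, 10, 10, 3, 3, 5, 5] sum 57, len 11
end 15: [8, 5, 1, 2, 10, 10, 3, 3, 5, 5, 6] sum 58, len 11
end 16: [2, 10, 10, 3, 3, 5, 5, 6, 12] sum 56, len 9
end 17: [10, 10, 3, 3, 5, 5, 6, 12, 3] sum 57, len 9
end 18: [10, 10, 3, 3, 5, 5, 6, 12, 3, 3] sum 60, len 10
end 19: [10, 10, 3, 3, 5, 5, 6, 12, 3, 3, 5] sum 65, len 11
Shortest qualifying length: 9.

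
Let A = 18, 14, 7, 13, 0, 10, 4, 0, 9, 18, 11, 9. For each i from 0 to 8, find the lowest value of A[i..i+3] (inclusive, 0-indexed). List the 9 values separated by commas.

7, 0, 0, 0, 0, 0, 0, 0, 9

(18, 14, 7, 13) → min 7
(14, 7, 13, 0) → min 0
(7, 13, 0, 10) → min 0
(13, 0, 10, 4) → min 0
(0, 10, 4, 0) → min 0
(10, 4, 0, 9) → min 0
(4, 0, 9, 18) → min 0
(0, 9, 18, 11) → min 0
(9, 18, 11, 9) → min 9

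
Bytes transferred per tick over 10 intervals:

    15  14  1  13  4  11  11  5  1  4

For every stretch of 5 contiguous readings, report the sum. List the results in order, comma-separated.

Sliding a size-5 window across the 10 values:
(15, 14, 1, 13, 4) → sum 47
(14, 1, 13, 4, 11) → sum 43
(1, 13, 4, 11, 11) → sum 40
(13, 4, 11, 11, 5) → sum 44
(4, 11, 11, 5, 1) → sum 32
(11, 11, 5, 1, 4) → sum 32

47, 43, 40, 44, 32, 32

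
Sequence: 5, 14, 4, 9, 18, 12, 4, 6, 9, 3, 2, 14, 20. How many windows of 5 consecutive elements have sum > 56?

(5, 14, 4, 9, 18) → sum 50
(14, 4, 9, 18, 12) → sum 57  > 56 ✓
(4, 9, 18, 12, 4) → sum 47
(9, 18, 12, 4, 6) → sum 49
(18, 12, 4, 6, 9) → sum 49
(12, 4, 6, 9, 3) → sum 34
(4, 6, 9, 3, 2) → sum 24
(6, 9, 3, 2, 14) → sum 34
(9, 3, 2, 14, 20) → sum 48
1 window satisfy the condition.

1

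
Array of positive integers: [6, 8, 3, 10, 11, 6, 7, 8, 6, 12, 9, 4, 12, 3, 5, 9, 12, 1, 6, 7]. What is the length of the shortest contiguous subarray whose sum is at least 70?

add 6: running sum 6 < 70
add 8: running sum 14 < 70
add 3: running sum 17 < 70
add 10: running sum 27 < 70
add 11: running sum 38 < 70
add 6: running sum 44 < 70
add 7: running sum 51 < 70
add 8: running sum 59 < 70
add 6: running sum 65 < 70
end 9: [8, 3, 10, 11, 6, 7, 8, 6, 12] sum 71, len 9
end 10: [3, 10, 11, 6, 7, 8, 6, 12, 9] sum 72, len 9
end 11: [10, 11, 6, 7, 8, 6, 12, 9, 4] sum 73, len 9
end 12: [11, 6, 7, 8, 6, 12, 9, 4, 12] sum 75, len 9
end 13: [11, 6, 7, 8, 6, 12, 9, 4, 12, 3] sum 78, len 10
end 14: [6, 7, 8, 6, 12, 9, 4, 12, 3, 5] sum 72, len 10
end 15: [7, 8, 6, 12, 9, 4, 12, 3, 5, 9] sum 75, len 10
end 16: [6, 12, 9, 4, 12, 3, 5, 9, 12] sum 72, len 9
end 17: [6, 12, 9, 4, 12, 3, 5, 9, 12, 1] sum 73, len 10
end 18: [12, 9, 4, 12, 3, 5, 9, 12, 1, 6] sum 73, len 10
end 19: [12, 9, 4, 12, 3, 5, 9, 12, 1, 6, 7] sum 80, len 11
Shortest qualifying length: 9.

9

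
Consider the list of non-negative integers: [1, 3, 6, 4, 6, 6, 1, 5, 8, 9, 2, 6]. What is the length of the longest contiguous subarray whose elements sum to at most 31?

[1] sum 1 len 1
[1, 3] sum 4 len 2
[1, 3, 6] sum 10 len 3
[1, 3, 6, 4] sum 14 len 4
[1, 3, 6, 4, 6] sum 20 len 5
[1, 3, 6, 4, 6, 6] sum 26 len 6
[1, 3, 6, 4, 6, 6, 1] sum 27 len 7
[3, 6, 4, 6, 6, 1, 5] sum 31 len 7
[4, 6, 6, 1, 5, 8] sum 30 len 6
[6, 1, 5, 8, 9] sum 29 len 5
[6, 1, 5, 8, 9, 2] sum 31 len 6
[1, 5, 8, 9, 2, 6] sum 31 len 6
Longest length seen: 7.

7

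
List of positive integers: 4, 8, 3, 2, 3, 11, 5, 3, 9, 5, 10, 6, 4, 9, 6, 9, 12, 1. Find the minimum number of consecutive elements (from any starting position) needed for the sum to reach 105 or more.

16

add 4: running sum 4 < 105
add 8: running sum 12 < 105
add 3: running sum 15 < 105
add 2: running sum 17 < 105
add 3: running sum 20 < 105
add 11: running sum 31 < 105
add 5: running sum 36 < 105
add 3: running sum 39 < 105
add 9: running sum 48 < 105
add 5: running sum 53 < 105
add 10: running sum 63 < 105
add 6: running sum 69 < 105
add 4: running sum 73 < 105
add 9: running sum 82 < 105
add 6: running sum 88 < 105
add 9: running sum 97 < 105
end 16: [8, 3, 2, 3, 11, 5, 3, 9, 5, 10, 6, 4, 9, 6, 9, 12] sum 105, len 16
end 17: [8, 3, 2, 3, 11, 5, 3, 9, 5, 10, 6, 4, 9, 6, 9, 12, 1] sum 106, len 17
Shortest qualifying length: 16.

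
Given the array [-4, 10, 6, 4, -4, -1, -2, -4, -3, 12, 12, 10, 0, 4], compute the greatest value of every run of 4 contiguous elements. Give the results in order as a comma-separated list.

10, 10, 6, 4, -1, -1, 12, 12, 12, 12, 12

-4 10 6 4 → max 10
10 6 4 -4 → max 10
6 4 -4 -1 → max 6
4 -4 -1 -2 → max 4
-4 -1 -2 -4 → max -1
-1 -2 -4 -3 → max -1
-2 -4 -3 12 → max 12
-4 -3 12 12 → max 12
-3 12 12 10 → max 12
12 12 10 0 → max 12
12 10 0 4 → max 12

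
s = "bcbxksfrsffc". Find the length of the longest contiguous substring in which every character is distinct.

7

[b] len 1
[b, c] len 2
[c, b] len 2
[c, b, x] len 3
[c, b, x, k] len 4
[c, b, x, k, s] len 5
[c, b, x, k, s, f] len 6
[c, b, x, k, s, f, r] len 7
[f, r, s] len 3
[r, s, f] len 3
[f] len 1
[f, c] len 2
Longest all-distinct length: 7.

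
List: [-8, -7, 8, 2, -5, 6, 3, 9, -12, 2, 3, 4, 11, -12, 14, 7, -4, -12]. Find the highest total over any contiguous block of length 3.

18

(-8, -7, 8) → sum -7
(-7, 8, 2) → sum 3
(8, 2, -5) → sum 5
(2, -5, 6) → sum 3
(-5, 6, 3) → sum 4
(6, 3, 9) → sum 18
(3, 9, -12) → sum 0
(9, -12, 2) → sum -1
(-12, 2, 3) → sum -7
(2, 3, 4) → sum 9
(3, 4, 11) → sum 18
(4, 11, -12) → sum 3
(11, -12, 14) → sum 13
(-12, 14, 7) → sum 9
(14, 7, -4) → sum 17
(7, -4, -12) → sum -9
Highest of these is 18.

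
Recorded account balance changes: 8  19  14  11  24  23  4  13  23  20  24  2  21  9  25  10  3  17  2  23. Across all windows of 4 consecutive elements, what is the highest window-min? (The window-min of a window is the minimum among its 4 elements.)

8 19 14 11 → min 8
19 14 11 24 → min 11
14 11 24 23 → min 11
11 24 23 4 → min 4
24 23 4 13 → min 4
23 4 13 23 → min 4
4 13 23 20 → min 4
13 23 20 24 → min 13
23 20 24 2 → min 2
20 24 2 21 → min 2
24 2 21 9 → min 2
2 21 9 25 → min 2
21 9 25 10 → min 9
9 25 10 3 → min 3
25 10 3 17 → min 3
10 3 17 2 → min 2
3 17 2 23 → min 2
Highest of these is 13.

13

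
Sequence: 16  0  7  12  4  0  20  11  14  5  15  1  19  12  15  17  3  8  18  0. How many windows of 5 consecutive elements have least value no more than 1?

(16, 0, 7, 12, 4) → min 0  ≤ 1 ✓
(0, 7, 12, 4, 0) → min 0  ≤ 1 ✓
(7, 12, 4, 0, 20) → min 0  ≤ 1 ✓
(12, 4, 0, 20, 11) → min 0  ≤ 1 ✓
(4, 0, 20, 11, 14) → min 0  ≤ 1 ✓
(0, 20, 11, 14, 5) → min 0  ≤ 1 ✓
(20, 11, 14, 5, 15) → min 5
(11, 14, 5, 15, 1) → min 1  ≤ 1 ✓
(14, 5, 15, 1, 19) → min 1  ≤ 1 ✓
(5, 15, 1, 19, 12) → min 1  ≤ 1 ✓
(15, 1, 19, 12, 15) → min 1  ≤ 1 ✓
(1, 19, 12, 15, 17) → min 1  ≤ 1 ✓
(19, 12, 15, 17, 3) → min 3
(12, 15, 17, 3, 8) → min 3
(15, 17, 3, 8, 18) → min 3
(17, 3, 8, 18, 0) → min 0  ≤ 1 ✓
12 windows satisfy the condition.

12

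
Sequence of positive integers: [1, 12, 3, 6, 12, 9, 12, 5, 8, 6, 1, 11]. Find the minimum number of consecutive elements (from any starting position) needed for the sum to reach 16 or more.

2

add 1: running sum 1 < 16
add 12: running sum 13 < 16
add 3: shortest ending here [1, 12, 3] sum 16, len 3
add 6: shortest ending here [12, 3, 6] sum 21, len 3
add 12: shortest ending here [6, 12] sum 18, len 2
add 9: shortest ending here [12, 9] sum 21, len 2
add 12: shortest ending here [9, 12] sum 21, len 2
add 5: shortest ending here [12, 5] sum 17, len 2
add 8: shortest ending here [12, 5, 8] sum 25, len 3
add 6: shortest ending here [5, 8, 6] sum 19, len 3
add 1: shortest ending here [5, 8, 6, 1] sum 20, len 4
add 11: shortest ending here [6, 1, 11] sum 18, len 3
Shortest qualifying length: 2.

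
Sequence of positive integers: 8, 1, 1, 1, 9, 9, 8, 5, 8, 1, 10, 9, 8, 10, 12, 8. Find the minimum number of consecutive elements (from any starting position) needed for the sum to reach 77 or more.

10

Extend right; whenever the sum reaches 77, record the length and shrink from the left:
add 8: running sum 8 < 77
add 1: running sum 9 < 77
add 1: running sum 10 < 77
add 1: running sum 11 < 77
add 9: running sum 20 < 77
add 9: running sum 29 < 77
add 8: running sum 37 < 77
add 5: running sum 42 < 77
add 8: running sum 50 < 77
add 1: running sum 51 < 77
add 10: running sum 61 < 77
add 9: running sum 70 < 77
end 12: [8, 1, 1, 1, 9, 9, 8, 5, 8, 1, 10, 9, 8] sum 78, len 13
end 13: [9, 9, 8, 5, 8, 1, 10, 9, 8, 10] sum 77, len 10
end 14: [9, 8, 5, 8, 1, 10, 9, 8, 10, 12] sum 80, len 10
end 15: [8, 5, 8, 1, 10, 9, 8, 10, 12, 8] sum 79, len 10
Shortest qualifying length: 10.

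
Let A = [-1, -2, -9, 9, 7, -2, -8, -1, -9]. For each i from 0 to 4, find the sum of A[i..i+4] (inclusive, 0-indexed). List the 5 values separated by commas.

4, 3, -3, 5, -13

-1 -2 -9 9 7 → sum 4
-2 -9 9 7 -2 → sum 3
-9 9 7 -2 -8 → sum -3
9 7 -2 -8 -1 → sum 5
7 -2 -8 -1 -9 → sum -13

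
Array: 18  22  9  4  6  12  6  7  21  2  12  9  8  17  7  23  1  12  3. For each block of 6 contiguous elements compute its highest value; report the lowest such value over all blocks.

12

Window maxs for each of the 14 positions:
18 22 9 4 6 12 → max 22
22 9 4 6 12 6 → max 22
9 4 6 12 6 7 → max 12
4 6 12 6 7 21 → max 21
6 12 6 7 21 2 → max 21
12 6 7 21 2 12 → max 21
6 7 21 2 12 9 → max 21
7 21 2 12 9 8 → max 21
21 2 12 9 8 17 → max 21
2 12 9 8 17 7 → max 17
12 9 8 17 7 23 → max 23
9 8 17 7 23 1 → max 23
8 17 7 23 1 12 → max 23
17 7 23 1 12 3 → max 23
Lowest of these is 12.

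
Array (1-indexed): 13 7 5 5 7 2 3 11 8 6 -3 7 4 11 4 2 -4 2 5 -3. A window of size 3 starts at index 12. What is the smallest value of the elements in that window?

4

Elements at indices 12..14: 7, 4, 11
min(7, 4, 11) = 4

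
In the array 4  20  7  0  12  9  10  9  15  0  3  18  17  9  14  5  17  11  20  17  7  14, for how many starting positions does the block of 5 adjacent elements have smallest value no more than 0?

(4, 20, 7, 0, 12) → min 0  ≤ 0 ✓
(20, 7, 0, 12, 9) → min 0  ≤ 0 ✓
(7, 0, 12, 9, 10) → min 0  ≤ 0 ✓
(0, 12, 9, 10, 9) → min 0  ≤ 0 ✓
(12, 9, 10, 9, 15) → min 9
(9, 10, 9, 15, 0) → min 0  ≤ 0 ✓
(10, 9, 15, 0, 3) → min 0  ≤ 0 ✓
(9, 15, 0, 3, 18) → min 0  ≤ 0 ✓
(15, 0, 3, 18, 17) → min 0  ≤ 0 ✓
(0, 3, 18, 17, 9) → min 0  ≤ 0 ✓
(3, 18, 17, 9, 14) → min 3
(18, 17, 9, 14, 5) → min 5
(17, 9, 14, 5, 17) → min 5
(9, 14, 5, 17, 11) → min 5
(14, 5, 17, 11, 20) → min 5
(5, 17, 11, 20, 17) → min 5
(17, 11, 20, 17, 7) → min 7
(11, 20, 17, 7, 14) → min 7
9 windows satisfy the condition.

9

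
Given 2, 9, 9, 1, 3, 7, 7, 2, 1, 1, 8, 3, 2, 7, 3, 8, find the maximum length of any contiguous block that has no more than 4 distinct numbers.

Extend right; when distinct count exceeds 4, shrink from the left:
add 2: window [2] (1 distinct), len 1
add 9: window [2, 9] (2 distinct), len 2
add 9: window [2, 9, 9] (2 distinct), len 3
add 1: window [2, 9, 9, 1] (3 distinct), len 4
add 3: window [2, 9, 9, 1, 3] (4 distinct), len 5
add 7: window [9, 9, 1, 3, 7] (4 distinct), len 5
add 7: window [9, 9, 1, 3, 7, 7] (4 distinct), len 6
add 2: window [1, 3, 7, 7, 2] (4 distinct), len 5
add 1: window [1, 3, 7, 7, 2, 1] (4 distinct), len 6
add 1: window [1, 3, 7, 7, 2, 1, 1] (4 distinct), len 7
add 8: window [7, 7, 2, 1, 1, 8] (4 distinct), len 6
add 3: window [2, 1, 1, 8, 3] (4 distinct), len 5
add 2: window [2, 1, 1, 8, 3, 2] (4 distinct), len 6
add 7: window [8, 3, 2, 7] (4 distinct), len 4
add 3: window [8, 3, 2, 7, 3] (4 distinct), len 5
add 8: window [8, 3, 2, 7, 3, 8] (4 distinct), len 6
Longest length with ≤4 distinct: 7.

7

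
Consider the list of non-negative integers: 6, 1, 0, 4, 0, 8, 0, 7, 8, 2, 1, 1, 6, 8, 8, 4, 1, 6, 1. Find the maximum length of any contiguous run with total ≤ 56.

add 6: [6] sum 6, len 1
add 1: [6, 1] sum 7, len 2
add 0: [6, 1, 0] sum 7, len 3
add 4: [6, 1, 0, 4] sum 11, len 4
add 0: [6, 1, 0, 4, 0] sum 11, len 5
add 8: [6, 1, 0, 4, 0, 8] sum 19, len 6
add 0: [6, 1, 0, 4, 0, 8, 0] sum 19, len 7
add 7: [6, 1, 0, 4, 0, 8, 0, 7] sum 26, len 8
add 8: [6, 1, 0, 4, 0, 8, 0, 7, 8] sum 34, len 9
add 2: [6, 1, 0, 4, 0, 8, 0, 7, 8, 2] sum 36, len 10
add 1: [6, 1, 0, 4, 0, 8, 0, 7, 8, 2, 1] sum 37, len 11
add 1: [6, 1, 0, 4, 0, 8, 0, 7, 8, 2, 1, 1] sum 38, len 12
add 6: [6, 1, 0, 4, 0, 8, 0, 7, 8, 2, 1, 1, 6] sum 44, len 13
add 8: [6, 1, 0, 4, 0, 8, 0, 7, 8, 2, 1, 1, 6, 8] sum 52, len 14
add 8: [1, 0, 4, 0, 8, 0, 7, 8, 2, 1, 1, 6, 8, 8] sum 54, len 14
add 4: [0, 8, 0, 7, 8, 2, 1, 1, 6, 8, 8, 4] sum 53, len 12
add 1: [0, 8, 0, 7, 8, 2, 1, 1, 6, 8, 8, 4, 1] sum 54, len 13
add 6: [0, 7, 8, 2, 1, 1, 6, 8, 8, 4, 1, 6] sum 52, len 12
add 1: [0, 7, 8, 2, 1, 1, 6, 8, 8, 4, 1, 6, 1] sum 53, len 13
Longest length seen: 14.

14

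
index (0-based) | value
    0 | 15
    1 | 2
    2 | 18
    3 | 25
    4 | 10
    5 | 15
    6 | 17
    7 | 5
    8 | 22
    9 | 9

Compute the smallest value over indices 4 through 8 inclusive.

5

Elements at indices 4..8: 10, 15, 17, 5, 22
min(10, 15, 17, 5, 22) = 5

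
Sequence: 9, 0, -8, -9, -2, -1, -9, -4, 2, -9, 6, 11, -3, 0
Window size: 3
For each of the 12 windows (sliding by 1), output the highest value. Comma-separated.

(9, 0, -8) → max 9
(0, -8, -9) → max 0
(-8, -9, -2) → max -2
(-9, -2, -1) → max -1
(-2, -1, -9) → max -1
(-1, -9, -4) → max -1
(-9, -4, 2) → max 2
(-4, 2, -9) → max 2
(2, -9, 6) → max 6
(-9, 6, 11) → max 11
(6, 11, -3) → max 11
(11, -3, 0) → max 11

9, 0, -2, -1, -1, -1, 2, 2, 6, 11, 11, 11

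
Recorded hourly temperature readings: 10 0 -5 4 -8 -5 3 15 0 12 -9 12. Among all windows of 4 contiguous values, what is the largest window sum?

10 0 -5 4 → sum 9
0 -5 4 -8 → sum -9
-5 4 -8 -5 → sum -14
4 -8 -5 3 → sum -6
-8 -5 3 15 → sum 5
-5 3 15 0 → sum 13
3 15 0 12 → sum 30
15 0 12 -9 → sum 18
0 12 -9 12 → sum 15
Largest of these is 30.

30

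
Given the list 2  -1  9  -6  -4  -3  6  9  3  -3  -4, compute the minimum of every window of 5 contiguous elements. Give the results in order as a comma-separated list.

-6, -6, -6, -6, -4, -3, -4

2 -1 9 -6 -4 → min -6
-1 9 -6 -4 -3 → min -6
9 -6 -4 -3 6 → min -6
-6 -4 -3 6 9 → min -6
-4 -3 6 9 3 → min -4
-3 6 9 3 -3 → min -3
6 9 3 -3 -4 → min -4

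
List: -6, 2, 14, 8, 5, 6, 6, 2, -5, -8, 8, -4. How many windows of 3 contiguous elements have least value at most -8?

3

(-6, 2, 14) → min -6
(2, 14, 8) → min 2
(14, 8, 5) → min 5
(8, 5, 6) → min 5
(5, 6, 6) → min 5
(6, 6, 2) → min 2
(6, 2, -5) → min -5
(2, -5, -8) → min -8  ≤ -8 ✓
(-5, -8, 8) → min -8  ≤ -8 ✓
(-8, 8, -4) → min -8  ≤ -8 ✓
3 windows satisfy the condition.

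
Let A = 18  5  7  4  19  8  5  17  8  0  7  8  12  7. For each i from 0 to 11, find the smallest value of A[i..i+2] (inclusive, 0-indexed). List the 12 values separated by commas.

18 5 7 → min 5
5 7 4 → min 4
7 4 19 → min 4
4 19 8 → min 4
19 8 5 → min 5
8 5 17 → min 5
5 17 8 → min 5
17 8 0 → min 0
8 0 7 → min 0
0 7 8 → min 0
7 8 12 → min 7
8 12 7 → min 7

5, 4, 4, 4, 5, 5, 5, 0, 0, 0, 7, 7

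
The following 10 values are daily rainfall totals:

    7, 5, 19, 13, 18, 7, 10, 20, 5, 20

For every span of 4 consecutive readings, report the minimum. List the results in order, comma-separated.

5, 5, 7, 7, 7, 5, 5

(7, 5, 19, 13) → min 5
(5, 19, 13, 18) → min 5
(19, 13, 18, 7) → min 7
(13, 18, 7, 10) → min 7
(18, 7, 10, 20) → min 7
(7, 10, 20, 5) → min 5
(10, 20, 5, 20) → min 5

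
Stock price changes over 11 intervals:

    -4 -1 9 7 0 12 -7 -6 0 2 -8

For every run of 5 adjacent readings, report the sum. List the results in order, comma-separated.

11, 27, 21, 6, -1, 1, -19

(-4, -1, 9, 7, 0) → sum 11
(-1, 9, 7, 0, 12) → sum 27
(9, 7, 0, 12, -7) → sum 21
(7, 0, 12, -7, -6) → sum 6
(0, 12, -7, -6, 0) → sum -1
(12, -7, -6, 0, 2) → sum 1
(-7, -6, 0, 2, -8) → sum -19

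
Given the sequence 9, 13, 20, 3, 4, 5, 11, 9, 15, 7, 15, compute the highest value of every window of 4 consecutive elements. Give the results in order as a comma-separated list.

20, 20, 20, 11, 11, 15, 15, 15

Sliding a size-4 window across the 11 values:
(9, 13, 20, 3) → max 20
(13, 20, 3, 4) → max 20
(20, 3, 4, 5) → max 20
(3, 4, 5, 11) → max 11
(4, 5, 11, 9) → max 11
(5, 11, 9, 15) → max 15
(11, 9, 15, 7) → max 15
(9, 15, 7, 15) → max 15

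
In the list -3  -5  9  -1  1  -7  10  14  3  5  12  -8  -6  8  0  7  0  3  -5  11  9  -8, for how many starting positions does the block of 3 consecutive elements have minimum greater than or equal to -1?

7

(-3, -5, 9) → min -5
(-5, 9, -1) → min -5
(9, -1, 1) → min -1  ≥ -1 ✓
(-1, 1, -7) → min -7
(1, -7, 10) → min -7
(-7, 10, 14) → min -7
(10, 14, 3) → min 3  ≥ -1 ✓
(14, 3, 5) → min 3  ≥ -1 ✓
(3, 5, 12) → min 3  ≥ -1 ✓
(5, 12, -8) → min -8
(12, -8, -6) → min -8
(-8, -6, 8) → min -8
(-6, 8, 0) → min -6
(8, 0, 7) → min 0  ≥ -1 ✓
(0, 7, 0) → min 0  ≥ -1 ✓
(7, 0, 3) → min 0  ≥ -1 ✓
(0, 3, -5) → min -5
(3, -5, 11) → min -5
(-5, 11, 9) → min -5
(11, 9, -8) → min -8
7 windows satisfy the condition.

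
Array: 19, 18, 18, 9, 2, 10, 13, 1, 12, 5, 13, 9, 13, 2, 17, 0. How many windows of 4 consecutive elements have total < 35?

[19, 18, 18, 9] → sum 64
[18, 18, 9, 2] → sum 47
[18, 9, 2, 10] → sum 39
[9, 2, 10, 13] → sum 34  < 35 ✓
[2, 10, 13, 1] → sum 26  < 35 ✓
[10, 13, 1, 12] → sum 36
[13, 1, 12, 5] → sum 31  < 35 ✓
[1, 12, 5, 13] → sum 31  < 35 ✓
[12, 5, 13, 9] → sum 39
[5, 13, 9, 13] → sum 40
[13, 9, 13, 2] → sum 37
[9, 13, 2, 17] → sum 41
[13, 2, 17, 0] → sum 32  < 35 ✓
5 windows satisfy the condition.

5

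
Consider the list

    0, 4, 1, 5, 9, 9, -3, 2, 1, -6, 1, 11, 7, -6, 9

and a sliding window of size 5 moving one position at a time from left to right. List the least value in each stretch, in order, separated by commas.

0, 1, -3, -3, -3, -6, -6, -6, -6, -6, -6

[0, 4, 1, 5, 9] → min 0
[4, 1, 5, 9, 9] → min 1
[1, 5, 9, 9, -3] → min -3
[5, 9, 9, -3, 2] → min -3
[9, 9, -3, 2, 1] → min -3
[9, -3, 2, 1, -6] → min -6
[-3, 2, 1, -6, 1] → min -6
[2, 1, -6, 1, 11] → min -6
[1, -6, 1, 11, 7] → min -6
[-6, 1, 11, 7, -6] → min -6
[1, 11, 7, -6, 9] → min -6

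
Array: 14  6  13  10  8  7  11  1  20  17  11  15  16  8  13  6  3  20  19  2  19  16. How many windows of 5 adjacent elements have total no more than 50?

7

14 6 13 10 8 → sum 51
6 13 10 8 7 → sum 44  ≤ 50 ✓
13 10 8 7 11 → sum 49  ≤ 50 ✓
10 8 7 11 1 → sum 37  ≤ 50 ✓
8 7 11 1 20 → sum 47  ≤ 50 ✓
7 11 1 20 17 → sum 56
11 1 20 17 11 → sum 60
1 20 17 11 15 → sum 64
20 17 11 15 16 → sum 79
17 11 15 16 8 → sum 67
11 15 16 8 13 → sum 63
15 16 8 13 6 → sum 58
16 8 13 6 3 → sum 46  ≤ 50 ✓
8 13 6 3 20 → sum 50  ≤ 50 ✓
13 6 3 20 19 → sum 61
6 3 20 19 2 → sum 50  ≤ 50 ✓
3 20 19 2 19 → sum 63
20 19 2 19 16 → sum 76
7 windows satisfy the condition.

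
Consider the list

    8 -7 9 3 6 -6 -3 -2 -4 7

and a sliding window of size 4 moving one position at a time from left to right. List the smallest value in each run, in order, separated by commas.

-7, -7, -6, -6, -6, -6, -4

[8, -7, 9, 3] → min -7
[-7, 9, 3, 6] → min -7
[9, 3, 6, -6] → min -6
[3, 6, -6, -3] → min -6
[6, -6, -3, -2] → min -6
[-6, -3, -2, -4] → min -6
[-3, -2, -4, 7] → min -4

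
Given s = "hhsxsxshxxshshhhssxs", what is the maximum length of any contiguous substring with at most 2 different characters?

[h] 1 distinct, len 1
[h, h] 1 distinct, len 2
[h, h, s] 2 distinct, len 3
[s, x] 2 distinct, len 2
[s, x, s] 2 distinct, len 3
[s, x, s, x] 2 distinct, len 4
[s, x, s, x, s] 2 distinct, len 5
[s, h] 2 distinct, len 2
[h, x] 2 distinct, len 2
[h, x, x] 2 distinct, len 3
[x, x, s] 2 distinct, len 3
[s, h] 2 distinct, len 2
[s, h, s] 2 distinct, len 3
[s, h, s, h] 2 distinct, len 4
[s, h, s, h, h] 2 distinct, len 5
[s, h, s, h, h, h] 2 distinct, len 6
[s, h, s, h, h, h, s] 2 distinct, len 7
[s, h, s, h, h, h, s, s] 2 distinct, len 8
[s, s, x] 2 distinct, len 3
[s, s, x, s] 2 distinct, len 4
Longest length with ≤2 distinct: 8.

8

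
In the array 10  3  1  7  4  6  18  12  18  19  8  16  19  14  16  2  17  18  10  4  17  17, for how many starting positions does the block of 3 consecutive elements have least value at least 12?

4

[10, 3, 1] → min 1
[3, 1, 7] → min 1
[1, 7, 4] → min 1
[7, 4, 6] → min 4
[4, 6, 18] → min 4
[6, 18, 12] → min 6
[18, 12, 18] → min 12  ≥ 12 ✓
[12, 18, 19] → min 12  ≥ 12 ✓
[18, 19, 8] → min 8
[19, 8, 16] → min 8
[8, 16, 19] → min 8
[16, 19, 14] → min 14  ≥ 12 ✓
[19, 14, 16] → min 14  ≥ 12 ✓
[14, 16, 2] → min 2
[16, 2, 17] → min 2
[2, 17, 18] → min 2
[17, 18, 10] → min 10
[18, 10, 4] → min 4
[10, 4, 17] → min 4
[4, 17, 17] → min 4
4 windows satisfy the condition.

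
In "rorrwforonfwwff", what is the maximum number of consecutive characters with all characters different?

5

[r] len 1
[r, o] len 2
[o, r] len 2
[r] len 1
[r, w] len 2
[r, w, f] len 3
[r, w, f, o] len 4
[w, f, o, r] len 4
[r, o] len 2
[r, o, n] len 3
[r, o, n, f] len 4
[r, o, n, f, w] len 5
[w] len 1
[w, f] len 2
[f] len 1
Longest all-distinct length: 5.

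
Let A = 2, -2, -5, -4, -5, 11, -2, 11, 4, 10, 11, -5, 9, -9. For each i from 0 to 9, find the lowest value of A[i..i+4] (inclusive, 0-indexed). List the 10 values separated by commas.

-5, -5, -5, -5, -5, -2, -2, -5, -5, -9

2 -2 -5 -4 -5 → min -5
-2 -5 -4 -5 11 → min -5
-5 -4 -5 11 -2 → min -5
-4 -5 11 -2 11 → min -5
-5 11 -2 11 4 → min -5
11 -2 11 4 10 → min -2
-2 11 4 10 11 → min -2
11 4 10 11 -5 → min -5
4 10 11 -5 9 → min -5
10 11 -5 9 -9 → min -9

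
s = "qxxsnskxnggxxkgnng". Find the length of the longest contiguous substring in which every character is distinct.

add q: [q] len 1
add x: [q, x] len 2
add x (repeat x, move left end past it): [x] len 1
add s: [x, s] len 2
add n: [x, s, n] len 3
add s (repeat s, move left end past it): [n, s] len 2
add k: [n, s, k] len 3
add x: [n, s, k, x] len 4
add n (repeat n, move left end past it): [s, k, x, n] len 4
add g: [s, k, x, n, g] len 5
add g (repeat g, move left end past it): [g] len 1
add x: [g, x] len 2
add x (repeat x, move left end past it): [x] len 1
add k: [x, k] len 2
add g: [x, k, g] len 3
add n: [x, k, g, n] len 4
add n (repeat n, move left end past it): [n] len 1
add g: [n, g] len 2
Longest all-distinct length: 5.

5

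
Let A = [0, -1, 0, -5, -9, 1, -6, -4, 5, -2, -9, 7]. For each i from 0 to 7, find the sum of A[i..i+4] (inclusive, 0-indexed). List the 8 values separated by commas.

-15, -14, -19, -23, -13, -6, -16, -3

Sliding a size-5 window across the 12 values:
(0, -1, 0, -5, -9) → sum -15
(-1, 0, -5, -9, 1) → sum -14
(0, -5, -9, 1, -6) → sum -19
(-5, -9, 1, -6, -4) → sum -23
(-9, 1, -6, -4, 5) → sum -13
(1, -6, -4, 5, -2) → sum -6
(-6, -4, 5, -2, -9) → sum -16
(-4, 5, -2, -9, 7) → sum -3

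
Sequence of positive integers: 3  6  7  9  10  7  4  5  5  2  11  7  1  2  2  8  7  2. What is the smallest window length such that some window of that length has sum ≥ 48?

add 3: running sum 3 < 48
add 6: running sum 9 < 48
add 7: running sum 16 < 48
add 9: running sum 25 < 48
add 10: running sum 35 < 48
add 7: running sum 42 < 48
add 4: running sum 46 < 48
end 7: [6, 7, 9, 10, 7, 4, 5] sum 48, len 7
end 8: [6, 7, 9, 10, 7, 4, 5, 5] sum 53, len 8
end 9: [7, 9, 10, 7, 4, 5, 5, 2] sum 49, len 8
end 10: [9, 10, 7, 4, 5, 5, 2, 11] sum 53, len 8
end 11: [10, 7, 4, 5, 5, 2, 11, 7] sum 51, len 8
end 12: [10, 7, 4, 5, 5, 2, 11, 7, 1] sum 52, len 9
end 13: [10, 7, 4, 5, 5, 2, 11, 7, 1, 2] sum 54, len 10
end 14: [10, 7, 4, 5, 5, 2, 11, 7, 1, 2, 2] sum 56, len 11
end 15: [7, 4, 5, 5, 2, 11, 7, 1, 2, 2, 8] sum 54, len 11
end 16: [5, 5, 2, 11, 7, 1, 2, 2, 8, 7] sum 50, len 10
end 17: [5, 5, 2, 11, 7, 1, 2, 2, 8, 7, 2] sum 52, len 11
Shortest qualifying length: 7.

7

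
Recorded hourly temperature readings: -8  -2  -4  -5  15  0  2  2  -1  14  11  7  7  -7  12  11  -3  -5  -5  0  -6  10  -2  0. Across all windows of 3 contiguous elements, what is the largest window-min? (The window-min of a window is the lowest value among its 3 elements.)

7

-8 -2 -4 → min -8
-2 -4 -5 → min -5
-4 -5 15 → min -5
-5 15 0 → min -5
15 0 2 → min 0
0 2 2 → min 0
2 2 -1 → min -1
2 -1 14 → min -1
-1 14 11 → min -1
14 11 7 → min 7
11 7 7 → min 7
7 7 -7 → min -7
7 -7 12 → min -7
-7 12 11 → min -7
12 11 -3 → min -3
11 -3 -5 → min -5
-3 -5 -5 → min -5
-5 -5 0 → min -5
-5 0 -6 → min -6
0 -6 10 → min -6
-6 10 -2 → min -6
10 -2 0 → min -2
Largest of these is 7.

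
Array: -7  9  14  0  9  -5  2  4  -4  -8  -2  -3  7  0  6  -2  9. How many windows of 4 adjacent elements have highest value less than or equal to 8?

-7 9 14 0 → max 14
9 14 0 9 → max 14
14 0 9 -5 → max 14
0 9 -5 2 → max 9
9 -5 2 4 → max 9
-5 2 4 -4 → max 4  ≤ 8 ✓
2 4 -4 -8 → max 4  ≤ 8 ✓
4 -4 -8 -2 → max 4  ≤ 8 ✓
-4 -8 -2 -3 → max -2  ≤ 8 ✓
-8 -2 -3 7 → max 7  ≤ 8 ✓
-2 -3 7 0 → max 7  ≤ 8 ✓
-3 7 0 6 → max 7  ≤ 8 ✓
7 0 6 -2 → max 7  ≤ 8 ✓
0 6 -2 9 → max 9
8 windows satisfy the condition.

8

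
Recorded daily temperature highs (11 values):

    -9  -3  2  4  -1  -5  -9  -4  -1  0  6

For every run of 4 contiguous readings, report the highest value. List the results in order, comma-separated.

4, 4, 4, 4, -1, -1, 0, 6

Sliding a size-4 window across the 11 values:
-9 -3 2 4 → max 4
-3 2 4 -1 → max 4
2 4 -1 -5 → max 4
4 -1 -5 -9 → max 4
-1 -5 -9 -4 → max -1
-5 -9 -4 -1 → max -1
-9 -4 -1 0 → max 0
-4 -1 0 6 → max 6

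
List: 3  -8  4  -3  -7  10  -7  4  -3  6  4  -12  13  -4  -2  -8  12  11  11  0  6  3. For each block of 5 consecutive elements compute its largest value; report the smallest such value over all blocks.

4

Each size-5 window and its max:
(3, -8, 4, -3, -7) → max 4
(-8, 4, -3, -7, 10) → max 10
(4, -3, -7, 10, -7) → max 10
(-3, -7, 10, -7, 4) → max 10
(-7, 10, -7, 4, -3) → max 10
(10, -7, 4, -3, 6) → max 10
(-7, 4, -3, 6, 4) → max 6
(4, -3, 6, 4, -12) → max 6
(-3, 6, 4, -12, 13) → max 13
(6, 4, -12, 13, -4) → max 13
(4, -12, 13, -4, -2) → max 13
(-12, 13, -4, -2, -8) → max 13
(13, -4, -2, -8, 12) → max 13
(-4, -2, -8, 12, 11) → max 12
(-2, -8, 12, 11, 11) → max 12
(-8, 12, 11, 11, 0) → max 12
(12, 11, 11, 0, 6) → max 12
(11, 11, 0, 6, 3) → max 11
Smallest of these is 4.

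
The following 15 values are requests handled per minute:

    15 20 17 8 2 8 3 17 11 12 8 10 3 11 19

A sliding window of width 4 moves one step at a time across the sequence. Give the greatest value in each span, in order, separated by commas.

20, 20, 17, 8, 17, 17, 17, 17, 12, 12, 11, 19

[15, 20, 17, 8] → max 20
[20, 17, 8, 2] → max 20
[17, 8, 2, 8] → max 17
[8, 2, 8, 3] → max 8
[2, 8, 3, 17] → max 17
[8, 3, 17, 11] → max 17
[3, 17, 11, 12] → max 17
[17, 11, 12, 8] → max 17
[11, 12, 8, 10] → max 12
[12, 8, 10, 3] → max 12
[8, 10, 3, 11] → max 11
[10, 3, 11, 19] → max 19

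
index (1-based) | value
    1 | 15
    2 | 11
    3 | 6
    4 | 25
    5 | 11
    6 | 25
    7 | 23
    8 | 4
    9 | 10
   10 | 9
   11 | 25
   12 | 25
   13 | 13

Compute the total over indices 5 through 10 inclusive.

Elements at indices 5..10: 11, 25, 23, 4, 10, 9
sum(11, 25, 23, 4, 10, 9) = 82

82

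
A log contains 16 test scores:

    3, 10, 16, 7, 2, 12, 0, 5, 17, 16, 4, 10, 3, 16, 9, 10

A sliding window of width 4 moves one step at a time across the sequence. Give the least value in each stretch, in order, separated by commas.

3, 2, 2, 0, 0, 0, 0, 4, 4, 3, 3, 3, 3

Sliding a size-4 window across the 16 values:
[3, 10, 16, 7] → min 3
[10, 16, 7, 2] → min 2
[16, 7, 2, 12] → min 2
[7, 2, 12, 0] → min 0
[2, 12, 0, 5] → min 0
[12, 0, 5, 17] → min 0
[0, 5, 17, 16] → min 0
[5, 17, 16, 4] → min 4
[17, 16, 4, 10] → min 4
[16, 4, 10, 3] → min 3
[4, 10, 3, 16] → min 3
[10, 3, 16, 9] → min 3
[3, 16, 9, 10] → min 3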